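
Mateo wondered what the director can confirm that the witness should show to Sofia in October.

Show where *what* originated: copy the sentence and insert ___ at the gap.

In situ: The director can confirm that the witness should show what to Sofia in October.
The filler 'what' is interpreted as the direct object of 'show'. The gap is right after 'show'.

Mateo wondered what the director can confirm that the witness should show ___ to Sofia in October.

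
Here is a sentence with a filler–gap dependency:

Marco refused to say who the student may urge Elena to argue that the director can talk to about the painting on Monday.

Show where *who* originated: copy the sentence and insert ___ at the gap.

Pre-movement form: The student may urge Elena to argue that the director can talk to who about the painting on Monday.
The filler 'who' is interpreted as the object of the preposition 'to'. The gap is right after 'to'.

Marco refused to say who the student may urge Elena to argue that the director can talk to ___ about the painting on Monday.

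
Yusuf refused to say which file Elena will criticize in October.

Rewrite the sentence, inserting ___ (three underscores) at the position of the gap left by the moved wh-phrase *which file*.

Underlying clause: Elena will criticize which file in October.
'which file' is the direct object of 'criticize'. The gap is right after 'criticize'.

Yusuf refused to say which file Elena will criticize ___ in October.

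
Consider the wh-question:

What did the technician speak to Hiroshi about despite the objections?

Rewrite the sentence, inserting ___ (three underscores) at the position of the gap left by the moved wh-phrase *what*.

What did the technician speak to Hiroshi about ___ despite the objections?

In situ: The technician did speak to Hiroshi about what despite the objections.
The filler 'what' is interpreted as the object of the preposition 'about'. The gap is right after 'about'.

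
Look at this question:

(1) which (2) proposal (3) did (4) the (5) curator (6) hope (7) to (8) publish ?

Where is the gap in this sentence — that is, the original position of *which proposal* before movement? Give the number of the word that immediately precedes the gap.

Underlying clause: The curator did hope to publish which proposal.
The filler 'which proposal' is interpreted as the direct object of 'publish'. Fronting leaves a gap immediately after 'publish':
Which proposal did the curator hope to publish ___?
'publish' is word 8.

8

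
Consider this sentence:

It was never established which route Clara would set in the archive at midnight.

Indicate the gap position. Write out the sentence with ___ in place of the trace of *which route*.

It was never established which route Clara would set ___ in the archive at midnight.

Before movement: Clara would set which route in the archive at midnight.
'which route' functions as the direct object of 'set'. The gap is right after 'set'.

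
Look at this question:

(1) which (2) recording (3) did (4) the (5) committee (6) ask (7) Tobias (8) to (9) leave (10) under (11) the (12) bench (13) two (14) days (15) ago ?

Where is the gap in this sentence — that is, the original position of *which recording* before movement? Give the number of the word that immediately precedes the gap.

9

Before movement: The committee did ask Tobias to leave which recording under the bench two days ago.
'which recording' is the direct object of 'leave'. Wh-movement fronts it, leaving a gap right after 'leave':
Which recording did the committee ask Tobias to leave ___ under the bench two days ago?
'leave' is word 9.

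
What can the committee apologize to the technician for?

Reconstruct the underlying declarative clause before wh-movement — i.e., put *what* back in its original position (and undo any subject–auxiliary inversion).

The filler 'what' is interpreted as the object of the preposition 'for'. Wh-movement fronts it, leaving a gap right after 'for':
What can the committee apologize to the technician for ___?

The committee can apologize to the technician for what.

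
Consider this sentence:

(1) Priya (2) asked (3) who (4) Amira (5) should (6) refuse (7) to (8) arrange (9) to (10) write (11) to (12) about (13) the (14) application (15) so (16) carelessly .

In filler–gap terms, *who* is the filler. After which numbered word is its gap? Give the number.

11

In situ: Amira should refuse to arrange to write to who about the application so carelessly.
'who' functions as the object of the preposition 'to'. Wh-movement fronts it, leaving a gap right after 'to':
Priya asked who Amira should refuse to arrange to write to ___ about the application so carelessly.
'to' is word 11.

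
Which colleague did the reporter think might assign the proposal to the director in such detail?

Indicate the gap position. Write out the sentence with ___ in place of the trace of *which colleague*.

Which colleague did the reporter think ___ might assign the proposal to the director in such detail?

Pre-movement form: The reporter did think which colleague might assign the proposal to the director in such detail.
'which colleague' is the subject of the clause embedded under 'think'. The gap is right after 'think'.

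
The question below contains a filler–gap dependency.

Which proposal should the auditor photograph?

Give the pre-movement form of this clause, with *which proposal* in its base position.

The filler 'which proposal' is interpreted as the direct object of 'photograph'. It moves to the left edge, and the trace sits right after 'photograph':
Which proposal should the auditor photograph ___?

The auditor should photograph which proposal.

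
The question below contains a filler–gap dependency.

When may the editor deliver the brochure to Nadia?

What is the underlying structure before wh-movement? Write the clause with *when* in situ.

'when' is the temporal adjunct. It moves to the left edge, and the trace sits right after 'Nadia':
When may the editor deliver the brochure to Nadia ___?

The editor may deliver the brochure to Nadia when.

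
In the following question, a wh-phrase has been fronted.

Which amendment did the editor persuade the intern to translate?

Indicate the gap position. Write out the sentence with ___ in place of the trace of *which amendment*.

Pre-movement form: The editor did persuade the intern to translate which amendment.
'which amendment' is the direct object of 'translate'. The gap is right after 'translate'.

Which amendment did the editor persuade the intern to translate ___?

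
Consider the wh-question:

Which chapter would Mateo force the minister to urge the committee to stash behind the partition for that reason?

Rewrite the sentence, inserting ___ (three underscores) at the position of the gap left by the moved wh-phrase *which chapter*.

Underlying clause: Mateo would force the minister to urge the committee to stash which chapter behind the partition for that reason.
'which chapter' functions as the direct object of 'stash'. The gap is right after 'stash'.

Which chapter would Mateo force the minister to urge the committee to stash ___ behind the partition for that reason?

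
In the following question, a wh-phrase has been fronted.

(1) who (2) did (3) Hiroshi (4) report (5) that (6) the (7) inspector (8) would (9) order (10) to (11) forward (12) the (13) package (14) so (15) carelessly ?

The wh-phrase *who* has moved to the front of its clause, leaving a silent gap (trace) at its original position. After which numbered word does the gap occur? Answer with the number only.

In situ: Hiroshi did report that the inspector would order who to forward the package so carelessly.
'who' is the direct object of 'order'. It moves to the left edge, and the trace sits right after 'order':
Who did Hiroshi report that the inspector would order ___ to forward the package so carelessly?
'order' is word 9.

9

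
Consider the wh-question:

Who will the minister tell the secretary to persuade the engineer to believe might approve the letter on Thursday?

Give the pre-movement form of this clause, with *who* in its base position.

'who' functions as the subject of the clause embedded under 'believe'. Wh-movement fronts it, leaving a gap right after 'believe':
Who will the minister tell the secretary to persuade the engineer to believe ___ might approve the letter on Thursday?

The minister will tell the secretary to persuade the engineer to believe who might approve the letter on Thursday.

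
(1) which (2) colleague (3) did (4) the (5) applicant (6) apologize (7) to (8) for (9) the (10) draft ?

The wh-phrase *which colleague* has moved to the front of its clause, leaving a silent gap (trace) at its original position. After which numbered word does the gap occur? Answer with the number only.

7

Before movement: The applicant did apologize to which colleague for the draft.
'which colleague' functions as the object of the preposition 'to'. It moves to the left edge, and the trace sits right after 'to':
Which colleague did the applicant apologize to ___ for the draft?
'to' is word 7.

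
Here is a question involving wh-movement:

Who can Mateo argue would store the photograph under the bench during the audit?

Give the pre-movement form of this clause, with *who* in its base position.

Mateo can argue who would store the photograph under the bench during the audit.

'who' is the subject of the clause embedded under 'argue'. Wh-movement fronts it, leaving a gap right after 'argue':
Who can Mateo argue ___ would store the photograph under the bench during the audit?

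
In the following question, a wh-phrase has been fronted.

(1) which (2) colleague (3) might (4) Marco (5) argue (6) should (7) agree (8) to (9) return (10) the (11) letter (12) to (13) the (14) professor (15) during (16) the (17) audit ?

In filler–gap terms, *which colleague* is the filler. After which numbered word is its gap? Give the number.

Underlying clause: Marco might argue which colleague should agree to return the letter to the professor during the audit.
'which colleague' is the subject of the clause embedded under 'argue'. It moves to the left edge, and the trace sits right after 'argue':
Which colleague might Marco argue ___ should agree to return the letter to the professor during the audit?
'argue' is word 5.

5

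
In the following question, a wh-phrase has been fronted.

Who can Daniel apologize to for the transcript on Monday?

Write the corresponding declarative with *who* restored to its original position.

The filler 'who' is interpreted as the object of the preposition 'to'. Wh-movement fronts it, leaving a gap right after 'to':
Who can Daniel apologize to ___ for the transcript on Monday?

Daniel can apologize to who for the transcript on Monday.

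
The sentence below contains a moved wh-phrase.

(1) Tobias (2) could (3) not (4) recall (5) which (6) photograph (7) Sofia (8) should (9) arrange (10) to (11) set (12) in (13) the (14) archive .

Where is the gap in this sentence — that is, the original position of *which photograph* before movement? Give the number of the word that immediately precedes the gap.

11

Pre-movement form: Sofia should arrange to set which photograph in the archive.
The filler 'which photograph' is interpreted as the direct object of 'set'. It moves to the left edge, and the trace sits right after 'set':
Tobias could not recall which photograph Sofia should arrange to set ___ in the archive.
'set' is word 11.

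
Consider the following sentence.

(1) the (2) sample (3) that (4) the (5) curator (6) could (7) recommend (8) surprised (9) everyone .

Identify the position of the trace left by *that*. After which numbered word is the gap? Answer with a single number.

7

The filler 'that' is interpreted as the direct object of 'recommend'. Wh-movement fronts it, leaving a gap right after 'recommend':
The sample that the curator could recommend ___ surprised everyone.
'recommend' is word 7.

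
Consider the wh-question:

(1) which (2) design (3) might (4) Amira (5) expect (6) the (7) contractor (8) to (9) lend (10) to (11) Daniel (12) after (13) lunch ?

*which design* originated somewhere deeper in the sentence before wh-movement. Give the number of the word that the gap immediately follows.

Before movement: Amira might expect the contractor to lend which design to Daniel after lunch.
'which design' is the direct object of 'lend'. Wh-movement fronts it, leaving a gap right after 'lend':
Which design might Amira expect the contractor to lend ___ to Daniel after lunch?
'lend' is word 9.

9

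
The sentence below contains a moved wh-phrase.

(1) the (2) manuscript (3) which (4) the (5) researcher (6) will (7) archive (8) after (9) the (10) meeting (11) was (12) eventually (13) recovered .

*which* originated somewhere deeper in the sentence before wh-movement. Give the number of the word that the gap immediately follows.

7

'which' is the direct object of 'archive'. It moves to the left edge, and the trace sits right after 'archive':
The manuscript which the researcher will archive ___ after the meeting was eventually recovered.
'archive' is word 7.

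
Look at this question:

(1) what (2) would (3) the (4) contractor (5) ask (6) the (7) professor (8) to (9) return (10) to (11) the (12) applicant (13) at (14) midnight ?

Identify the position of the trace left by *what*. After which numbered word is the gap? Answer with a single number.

Before movement: The contractor would ask the professor to return what to the applicant at midnight.
'what' functions as the direct object of 'return'. Fronting leaves a gap immediately after 'return':
What would the contractor ask the professor to return ___ to the applicant at midnight?
'return' is word 9.

9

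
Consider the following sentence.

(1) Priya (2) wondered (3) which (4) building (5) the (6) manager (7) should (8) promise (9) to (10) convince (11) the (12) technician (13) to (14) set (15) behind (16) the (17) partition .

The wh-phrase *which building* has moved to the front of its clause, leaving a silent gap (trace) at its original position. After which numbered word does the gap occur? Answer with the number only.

In situ: The manager should promise to convince the technician to set which building behind the partition.
'which building' functions as the direct object of 'set'. Wh-movement fronts it, leaving a gap right after 'set':
Priya wondered which building the manager should promise to convince the technician to set ___ behind the partition.
'set' is word 14.

14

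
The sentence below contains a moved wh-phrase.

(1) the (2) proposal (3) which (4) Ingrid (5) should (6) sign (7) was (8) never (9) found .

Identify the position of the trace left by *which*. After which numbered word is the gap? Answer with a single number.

'which' functions as the direct object of 'sign'. Fronting leaves a gap immediately after 'sign':
The proposal which Ingrid should sign ___ was never found.
'sign' is word 6.

6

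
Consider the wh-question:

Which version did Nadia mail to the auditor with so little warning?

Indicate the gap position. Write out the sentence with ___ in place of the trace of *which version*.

Which version did Nadia mail ___ to the auditor with so little warning?

Underlying clause: Nadia did mail which version to the auditor with so little warning.
'which version' is the direct object of 'mail'. The gap is right after 'mail'.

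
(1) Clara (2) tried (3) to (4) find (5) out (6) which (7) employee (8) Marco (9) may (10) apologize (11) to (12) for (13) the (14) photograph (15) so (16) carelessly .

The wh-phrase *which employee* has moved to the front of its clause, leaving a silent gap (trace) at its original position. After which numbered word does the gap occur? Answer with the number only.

11

In situ: Marco may apologize to which employee for the photograph so carelessly.
'which employee' functions as the object of the preposition 'to'. It moves to the left edge, and the trace sits right after 'to':
Clara tried to find out which employee Marco may apologize to ___ for the photograph so carelessly.
'to' is word 11.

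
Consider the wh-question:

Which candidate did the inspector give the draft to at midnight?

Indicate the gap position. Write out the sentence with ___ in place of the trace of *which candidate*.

Which candidate did the inspector give the draft to ___ at midnight?

In situ: The inspector did give the draft to which candidate at midnight.
'which candidate' is the object of the preposition 'to' (recipient of 'give'). The gap is right after 'to'.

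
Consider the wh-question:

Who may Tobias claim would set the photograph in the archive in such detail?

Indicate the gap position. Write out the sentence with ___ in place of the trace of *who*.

Pre-movement form: Tobias may claim who would set the photograph in the archive in such detail.
'who' is the subject of the clause embedded under 'claim'. The gap is right after 'claim'.

Who may Tobias claim ___ would set the photograph in the archive in such detail?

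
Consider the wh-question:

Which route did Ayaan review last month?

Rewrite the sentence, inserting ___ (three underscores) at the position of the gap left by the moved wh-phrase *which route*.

In situ: Ayaan did review which route last month.
The filler 'which route' is interpreted as the direct object of 'review'. The gap is right after 'review'.

Which route did Ayaan review ___ last month?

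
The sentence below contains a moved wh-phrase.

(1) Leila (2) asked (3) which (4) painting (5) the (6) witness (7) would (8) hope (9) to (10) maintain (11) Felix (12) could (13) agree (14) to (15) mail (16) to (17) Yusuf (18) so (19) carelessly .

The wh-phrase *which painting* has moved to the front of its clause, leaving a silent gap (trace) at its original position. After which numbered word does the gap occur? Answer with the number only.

Before movement: The witness would hope to maintain Felix could agree to mail which painting to Yusuf so carelessly.
The filler 'which painting' is interpreted as the direct object of 'mail'. Wh-movement fronts it, leaving a gap right after 'mail':
Leila asked which painting the witness would hope to maintain Felix could agree to mail ___ to Yusuf so carelessly.
'mail' is word 15.

15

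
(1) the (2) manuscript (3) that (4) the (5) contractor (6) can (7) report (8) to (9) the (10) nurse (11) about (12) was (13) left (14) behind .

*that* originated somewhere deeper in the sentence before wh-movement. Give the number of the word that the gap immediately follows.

'that' is the object of the preposition 'about'. It moves to the left edge, and the trace sits right after 'about':
The manuscript that the contractor can report to the nurse about ___ was left behind.
'about' is word 11.

11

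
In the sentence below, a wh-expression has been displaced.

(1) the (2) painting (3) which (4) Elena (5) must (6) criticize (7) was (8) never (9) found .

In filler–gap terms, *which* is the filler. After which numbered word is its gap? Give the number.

6

'which' functions as the direct object of 'criticize'. Fronting leaves a gap immediately after 'criticize':
The painting which Elena must criticize ___ was never found.
'criticize' is word 6.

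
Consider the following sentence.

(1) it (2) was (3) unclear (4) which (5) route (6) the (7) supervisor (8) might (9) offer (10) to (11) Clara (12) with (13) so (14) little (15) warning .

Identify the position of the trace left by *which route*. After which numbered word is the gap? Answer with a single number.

Before movement: The supervisor might offer which route to Clara with so little warning.
The filler 'which route' is interpreted as the direct object of 'offer'. Wh-movement fronts it, leaving a gap right after 'offer':
It was unclear which route the supervisor might offer ___ to Clara with so little warning.
'offer' is word 9.

9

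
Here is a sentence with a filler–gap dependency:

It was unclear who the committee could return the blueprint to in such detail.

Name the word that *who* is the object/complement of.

Underlying clause: The committee could return the blueprint to who in such detail.
'who' functions as the object of the preposition 'to' (recipient of 'return'). Wh-movement fronts it, leaving a gap right after 'to':
It was unclear who the committee could return the blueprint to ___ in such detail.

to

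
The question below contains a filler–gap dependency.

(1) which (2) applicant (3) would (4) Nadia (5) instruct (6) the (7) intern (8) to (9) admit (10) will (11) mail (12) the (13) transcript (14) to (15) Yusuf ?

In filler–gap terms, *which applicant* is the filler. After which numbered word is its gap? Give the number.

9

Pre-movement form: Nadia would instruct the intern to admit which applicant will mail the transcript to Yusuf.
'which applicant' is the subject of the clause embedded under 'admit'. Fronting leaves a gap immediately after 'admit':
Which applicant would Nadia instruct the intern to admit ___ will mail the transcript to Yusuf?
'admit' is word 9.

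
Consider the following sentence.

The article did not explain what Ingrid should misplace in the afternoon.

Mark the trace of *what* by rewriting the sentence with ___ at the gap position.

The article did not explain what Ingrid should misplace ___ in the afternoon.

Pre-movement form: Ingrid should misplace what in the afternoon.
'what' is the direct object of 'misplace'. The gap is right after 'misplace'.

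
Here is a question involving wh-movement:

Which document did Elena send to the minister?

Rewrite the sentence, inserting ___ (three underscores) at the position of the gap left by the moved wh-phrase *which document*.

Which document did Elena send ___ to the minister?

Before movement: Elena did send which document to the minister.
The filler 'which document' is interpreted as the direct object of 'send'. The gap is right after 'send'.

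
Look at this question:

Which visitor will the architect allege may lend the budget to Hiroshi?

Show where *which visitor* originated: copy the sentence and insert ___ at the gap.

Underlying clause: The architect will allege which visitor may lend the budget to Hiroshi.
'which visitor' is the subject of the clause embedded under 'allege'. The gap is right after 'allege'.

Which visitor will the architect allege ___ may lend the budget to Hiroshi?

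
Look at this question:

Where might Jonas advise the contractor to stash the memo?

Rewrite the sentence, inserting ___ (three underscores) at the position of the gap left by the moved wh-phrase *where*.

In situ: Jonas might advise the contractor to stash the memo where.
The filler 'where' is interpreted as the locative complement of 'stash'. The gap is right after 'memo'.

Where might Jonas advise the contractor to stash the memo ___?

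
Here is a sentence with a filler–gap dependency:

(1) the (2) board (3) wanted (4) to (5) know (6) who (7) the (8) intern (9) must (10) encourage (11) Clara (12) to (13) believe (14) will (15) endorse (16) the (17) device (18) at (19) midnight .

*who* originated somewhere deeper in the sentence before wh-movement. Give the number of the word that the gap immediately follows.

Underlying clause: The intern must encourage Clara to believe who will endorse the device at midnight.
'who' is the subject of the clause embedded under 'believe'. Wh-movement fronts it, leaving a gap right after 'believe':
The board wanted to know who the intern must encourage Clara to believe ___ will endorse the device at midnight.
'believe' is word 13.

13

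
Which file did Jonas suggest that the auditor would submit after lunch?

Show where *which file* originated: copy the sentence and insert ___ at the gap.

Pre-movement form: Jonas did suggest that the auditor would submit which file after lunch.
The filler 'which file' is interpreted as the direct object of 'submit'. The gap is right after 'submit'.

Which file did Jonas suggest that the auditor would submit ___ after lunch?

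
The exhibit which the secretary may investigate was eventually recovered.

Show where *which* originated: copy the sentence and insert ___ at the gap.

The filler 'which' is interpreted as the direct object of 'investigate'. The gap is right after 'investigate'.

The exhibit which the secretary may investigate ___ was eventually recovered.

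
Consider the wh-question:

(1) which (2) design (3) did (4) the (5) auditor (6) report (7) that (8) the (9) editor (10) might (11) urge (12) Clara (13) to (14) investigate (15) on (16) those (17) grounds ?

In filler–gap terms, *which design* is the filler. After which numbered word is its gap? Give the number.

Pre-movement form: The auditor did report that the editor might urge Clara to investigate which design on those grounds.
The filler 'which design' is interpreted as the direct object of 'investigate'. Wh-movement fronts it, leaving a gap right after 'investigate':
Which design did the auditor report that the editor might urge Clara to investigate ___ on those grounds?
'investigate' is word 14.

14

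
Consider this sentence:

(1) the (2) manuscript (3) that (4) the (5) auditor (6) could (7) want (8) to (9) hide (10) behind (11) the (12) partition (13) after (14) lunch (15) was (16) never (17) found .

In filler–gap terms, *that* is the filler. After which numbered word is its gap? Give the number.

'that' functions as the direct object of 'hide'. Fronting leaves a gap immediately after 'hide':
The manuscript that the auditor could want to hide ___ behind the partition after lunch was never found.
'hide' is word 9.

9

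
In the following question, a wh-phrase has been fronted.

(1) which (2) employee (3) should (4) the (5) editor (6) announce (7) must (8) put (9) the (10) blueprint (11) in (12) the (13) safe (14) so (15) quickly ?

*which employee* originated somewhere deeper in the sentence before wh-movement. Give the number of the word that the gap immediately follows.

6

Underlying clause: The editor should announce which employee must put the blueprint in the safe so quickly.
The filler 'which employee' is interpreted as the subject of the clause embedded under 'announce'. It moves to the left edge, and the trace sits right after 'announce':
Which employee should the editor announce ___ must put the blueprint in the safe so quickly?
'announce' is word 6.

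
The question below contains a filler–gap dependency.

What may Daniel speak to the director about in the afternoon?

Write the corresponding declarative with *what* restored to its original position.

The filler 'what' is interpreted as the object of the preposition 'about'. Fronting leaves a gap immediately after 'about':
What may Daniel speak to the director about ___ in the afternoon?

Daniel may speak to the director about what in the afternoon.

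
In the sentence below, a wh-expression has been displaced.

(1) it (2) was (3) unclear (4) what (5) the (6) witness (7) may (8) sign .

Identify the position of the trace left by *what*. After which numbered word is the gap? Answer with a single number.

8

In situ: The witness may sign what.
The filler 'what' is interpreted as the direct object of 'sign'. Wh-movement fronts it, leaving a gap right after 'sign':
It was unclear what the witness may sign ___.
'sign' is word 8.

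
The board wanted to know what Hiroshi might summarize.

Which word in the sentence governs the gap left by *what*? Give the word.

Pre-movement form: Hiroshi might summarize what.
'what' functions as the direct object of 'summarize'. Fronting leaves a gap immediately after 'summarize':
The board wanted to know what Hiroshi might summarize ___.

summarize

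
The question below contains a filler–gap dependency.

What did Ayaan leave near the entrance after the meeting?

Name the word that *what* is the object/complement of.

leave

In situ: Ayaan did leave what near the entrance after the meeting.
'what' is the direct object of 'leave'. Wh-movement fronts it, leaving a gap right after 'leave':
What did Ayaan leave ___ near the entrance after the meeting?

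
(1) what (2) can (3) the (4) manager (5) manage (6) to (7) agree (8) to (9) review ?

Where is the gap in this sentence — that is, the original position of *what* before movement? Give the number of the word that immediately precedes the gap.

9

In situ: The manager can manage to agree to review what.
'what' functions as the direct object of 'review'. It moves to the left edge, and the trace sits right after 'review':
What can the manager manage to agree to review ___?
'review' is word 9.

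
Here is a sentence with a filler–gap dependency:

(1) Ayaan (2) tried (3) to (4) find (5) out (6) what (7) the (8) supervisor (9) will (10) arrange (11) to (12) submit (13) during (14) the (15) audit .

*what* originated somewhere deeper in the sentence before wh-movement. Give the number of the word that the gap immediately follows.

12

Pre-movement form: The supervisor will arrange to submit what during the audit.
'what' functions as the direct object of 'submit'. Fronting leaves a gap immediately after 'submit':
Ayaan tried to find out what the supervisor will arrange to submit ___ during the audit.
'submit' is word 12.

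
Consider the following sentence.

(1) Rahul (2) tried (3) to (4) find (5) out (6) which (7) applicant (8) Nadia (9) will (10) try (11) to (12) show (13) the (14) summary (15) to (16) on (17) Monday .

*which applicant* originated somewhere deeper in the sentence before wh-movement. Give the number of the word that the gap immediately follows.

In situ: Nadia will try to show the summary to which applicant on Monday.
'which applicant' is the object of the preposition 'to' (recipient of 'show'). Fronting leaves a gap immediately after 'to':
Rahul tried to find out which applicant Nadia will try to show the summary to ___ on Monday.
'to' is word 15.

15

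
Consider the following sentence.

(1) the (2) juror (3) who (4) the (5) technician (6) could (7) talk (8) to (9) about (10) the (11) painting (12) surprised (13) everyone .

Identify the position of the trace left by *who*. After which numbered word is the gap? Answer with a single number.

8

'who' is the object of the preposition 'to'. It moves to the left edge, and the trace sits right after 'to':
The juror who the technician could talk to ___ about the painting surprised everyone.
'to' is word 8.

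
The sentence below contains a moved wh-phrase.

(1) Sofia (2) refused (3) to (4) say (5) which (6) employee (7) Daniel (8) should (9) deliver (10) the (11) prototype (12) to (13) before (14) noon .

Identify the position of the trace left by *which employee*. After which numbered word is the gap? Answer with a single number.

12

Pre-movement form: Daniel should deliver the prototype to which employee before noon.
The filler 'which employee' is interpreted as the object of the preposition 'to' (recipient of 'deliver'). Fronting leaves a gap immediately after 'to':
Sofia refused to say which employee Daniel should deliver the prototype to ___ before noon.
'to' is word 12.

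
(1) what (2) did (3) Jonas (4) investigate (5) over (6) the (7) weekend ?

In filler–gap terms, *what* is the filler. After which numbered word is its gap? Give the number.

4

Pre-movement form: Jonas did investigate what over the weekend.
'what' functions as the direct object of 'investigate'. Fronting leaves a gap immediately after 'investigate':
What did Jonas investigate ___ over the weekend?
'investigate' is word 4.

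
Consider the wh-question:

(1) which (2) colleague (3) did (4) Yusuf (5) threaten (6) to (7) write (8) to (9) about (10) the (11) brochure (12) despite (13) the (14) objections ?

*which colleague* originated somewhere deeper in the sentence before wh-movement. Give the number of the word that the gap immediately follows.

In situ: Yusuf did threaten to write to which colleague about the brochure despite the objections.
The filler 'which colleague' is interpreted as the object of the preposition 'to'. Wh-movement fronts it, leaving a gap right after 'to':
Which colleague did Yusuf threaten to write to ___ about the brochure despite the objections?
'to' is word 8.

8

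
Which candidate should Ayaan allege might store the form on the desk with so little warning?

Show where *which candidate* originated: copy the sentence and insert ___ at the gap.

Which candidate should Ayaan allege ___ might store the form on the desk with so little warning?

In situ: Ayaan should allege which candidate might store the form on the desk with so little warning.
'which candidate' functions as the subject of the clause embedded under 'allege'. The gap is right after 'allege'.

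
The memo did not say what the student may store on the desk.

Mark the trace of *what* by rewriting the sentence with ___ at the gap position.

The memo did not say what the student may store ___ on the desk.

Pre-movement form: The student may store what on the desk.
'what' functions as the direct object of 'store'. The gap is right after 'store'.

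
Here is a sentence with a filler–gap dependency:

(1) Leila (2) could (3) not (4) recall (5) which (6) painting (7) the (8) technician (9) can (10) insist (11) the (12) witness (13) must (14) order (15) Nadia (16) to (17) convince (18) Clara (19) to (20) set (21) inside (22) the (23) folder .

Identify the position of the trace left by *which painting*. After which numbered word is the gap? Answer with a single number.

20

In situ: The technician can insist the witness must order Nadia to convince Clara to set which painting inside the folder.
'which painting' is the direct object of 'set'. Fronting leaves a gap immediately after 'set':
Leila could not recall which painting the technician can insist the witness must order Nadia to convince Clara to set ___ inside the folder.
'set' is word 20.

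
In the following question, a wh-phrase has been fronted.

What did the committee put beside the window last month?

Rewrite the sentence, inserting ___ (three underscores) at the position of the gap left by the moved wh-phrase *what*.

Underlying clause: The committee did put what beside the window last month.
'what' functions as the direct object of 'put'. The gap is right after 'put'.

What did the committee put ___ beside the window last month?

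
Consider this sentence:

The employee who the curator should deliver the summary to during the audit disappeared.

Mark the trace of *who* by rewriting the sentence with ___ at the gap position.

The employee who the curator should deliver the summary to ___ during the audit disappeared.

'who' is the object of the preposition 'to' (recipient of 'deliver'). The gap is right after 'to'.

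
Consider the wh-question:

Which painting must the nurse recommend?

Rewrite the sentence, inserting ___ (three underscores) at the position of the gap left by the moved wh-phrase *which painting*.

Which painting must the nurse recommend ___?

In situ: The nurse must recommend which painting.
'which painting' is the direct object of 'recommend'. The gap is right after 'recommend'.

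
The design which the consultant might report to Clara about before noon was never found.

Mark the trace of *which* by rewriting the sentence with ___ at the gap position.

The design which the consultant might report to Clara about ___ before noon was never found.

'which' is the object of the preposition 'about'. The gap is right after 'about'.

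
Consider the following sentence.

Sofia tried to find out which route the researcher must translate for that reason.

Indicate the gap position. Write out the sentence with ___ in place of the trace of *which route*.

Underlying clause: The researcher must translate which route for that reason.
'which route' is the direct object of 'translate'. The gap is right after 'translate'.

Sofia tried to find out which route the researcher must translate ___ for that reason.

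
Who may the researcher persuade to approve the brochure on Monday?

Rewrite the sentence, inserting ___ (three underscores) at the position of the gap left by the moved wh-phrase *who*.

In situ: The researcher may persuade who to approve the brochure on Monday.
The filler 'who' is interpreted as the direct object of 'persuade'. The gap is right after 'persuade'.

Who may the researcher persuade ___ to approve the brochure on Monday?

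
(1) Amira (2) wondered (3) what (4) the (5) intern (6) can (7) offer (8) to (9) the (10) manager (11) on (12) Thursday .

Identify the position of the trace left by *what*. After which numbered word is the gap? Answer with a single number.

In situ: The intern can offer what to the manager on Thursday.
'what' functions as the direct object of 'offer'. Wh-movement fronts it, leaving a gap right after 'offer':
Amira wondered what the intern can offer ___ to the manager on Thursday.
'offer' is word 7.

7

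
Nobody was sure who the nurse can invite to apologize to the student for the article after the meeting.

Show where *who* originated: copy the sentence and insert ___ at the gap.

Nobody was sure who the nurse can invite ___ to apologize to the student for the article after the meeting.

Pre-movement form: The nurse can invite who to apologize to the student for the article after the meeting.
The filler 'who' is interpreted as the direct object of 'invite'. The gap is right after 'invite'.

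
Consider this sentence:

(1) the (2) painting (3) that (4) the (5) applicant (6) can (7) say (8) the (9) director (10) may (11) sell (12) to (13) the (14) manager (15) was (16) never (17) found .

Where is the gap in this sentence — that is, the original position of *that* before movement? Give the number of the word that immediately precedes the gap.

11

'that' functions as the direct object of 'sell'. Fronting leaves a gap immediately after 'sell':
The painting that the applicant can say the director may sell ___ to the manager was never found.
'sell' is word 11.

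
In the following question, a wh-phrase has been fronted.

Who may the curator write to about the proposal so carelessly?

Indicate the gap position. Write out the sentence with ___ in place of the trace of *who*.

Pre-movement form: The curator may write to who about the proposal so carelessly.
'who' functions as the object of the preposition 'to'. The gap is right after 'to'.

Who may the curator write to ___ about the proposal so carelessly?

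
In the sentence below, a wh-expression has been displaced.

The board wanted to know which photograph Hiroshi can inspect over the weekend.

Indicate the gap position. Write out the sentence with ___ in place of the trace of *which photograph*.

Pre-movement form: Hiroshi can inspect which photograph over the weekend.
'which photograph' is the direct object of 'inspect'. The gap is right after 'inspect'.

The board wanted to know which photograph Hiroshi can inspect ___ over the weekend.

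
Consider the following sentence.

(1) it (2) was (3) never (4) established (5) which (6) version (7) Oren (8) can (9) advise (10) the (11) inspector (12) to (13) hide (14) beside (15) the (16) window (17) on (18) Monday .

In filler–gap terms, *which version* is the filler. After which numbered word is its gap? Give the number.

13

Before movement: Oren can advise the inspector to hide which version beside the window on Monday.
'which version' is the direct object of 'hide'. Fronting leaves a gap immediately after 'hide':
It was never established which version Oren can advise the inspector to hide ___ beside the window on Monday.
'hide' is word 13.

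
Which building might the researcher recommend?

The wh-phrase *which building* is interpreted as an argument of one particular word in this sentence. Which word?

Before movement: The researcher might recommend which building.
'which building' is the direct object of 'recommend'. It moves to the left edge, and the trace sits right after 'recommend':
Which building might the researcher recommend ___?

recommend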